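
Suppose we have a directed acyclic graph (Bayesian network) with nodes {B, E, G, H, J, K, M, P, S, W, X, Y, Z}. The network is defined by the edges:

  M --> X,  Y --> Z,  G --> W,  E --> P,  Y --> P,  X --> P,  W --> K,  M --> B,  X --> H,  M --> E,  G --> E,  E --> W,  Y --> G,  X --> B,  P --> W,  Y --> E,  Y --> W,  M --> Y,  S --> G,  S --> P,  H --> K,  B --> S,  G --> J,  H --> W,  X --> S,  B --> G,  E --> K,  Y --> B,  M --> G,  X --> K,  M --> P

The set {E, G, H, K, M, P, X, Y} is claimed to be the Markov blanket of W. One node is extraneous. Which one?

M

Recall MB(v) = parents ∪ children ∪ spouses, where spouses are the other parents of v's children.
W has parents E, G, H, P, Y.
W's children: K.
Other parents of W's children:
  K also has parents E, H, X.
MB(W) = {E, G, H, K, P, X, Y}.
M is neither a parent, child, nor co-parent of W, so it does not belong.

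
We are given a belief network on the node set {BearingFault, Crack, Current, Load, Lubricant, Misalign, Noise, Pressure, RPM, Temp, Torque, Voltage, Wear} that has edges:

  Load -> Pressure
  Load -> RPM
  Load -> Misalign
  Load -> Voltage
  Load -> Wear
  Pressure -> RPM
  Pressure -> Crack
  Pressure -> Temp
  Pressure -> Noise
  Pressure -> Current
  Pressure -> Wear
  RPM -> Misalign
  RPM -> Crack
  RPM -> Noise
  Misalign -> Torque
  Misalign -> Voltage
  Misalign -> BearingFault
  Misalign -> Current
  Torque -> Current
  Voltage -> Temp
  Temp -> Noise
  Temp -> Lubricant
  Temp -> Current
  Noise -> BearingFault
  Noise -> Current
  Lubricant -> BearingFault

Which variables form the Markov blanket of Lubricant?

By definition, MB(Lubricant) is built from Lubricant's parents, Lubricant's children, and the co-parents of Lubricant.
Lubricant's children: BearingFault.
Lubricant's parents: Temp.
For each child, the remaining parents (spouses of Lubricant):
  BearingFault: Misalign, Noise
Taking the union gives {BearingFault, Misalign, Noise, Temp}.

{BearingFault, Misalign, Noise, Temp}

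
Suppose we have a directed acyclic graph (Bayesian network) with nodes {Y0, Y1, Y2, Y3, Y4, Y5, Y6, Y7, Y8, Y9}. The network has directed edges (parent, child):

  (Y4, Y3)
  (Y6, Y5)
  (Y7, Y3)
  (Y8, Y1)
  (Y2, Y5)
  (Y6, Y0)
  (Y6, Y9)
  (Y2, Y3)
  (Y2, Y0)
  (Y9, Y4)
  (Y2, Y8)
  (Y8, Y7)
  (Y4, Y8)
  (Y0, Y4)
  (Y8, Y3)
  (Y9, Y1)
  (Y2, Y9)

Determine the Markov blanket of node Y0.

{Y2, Y4, Y6, Y9}

By definition, MB(Y0) is built from Y0's parents, Y0's children, and the co-parents of Y0.
Y0's children: Y4.
Y0 has parents Y2, Y6.
Parents of each child, excluding Y0:
  Y4 also has parent Y9.
MB(Y0) = {Y2, Y4, Y6, Y9}.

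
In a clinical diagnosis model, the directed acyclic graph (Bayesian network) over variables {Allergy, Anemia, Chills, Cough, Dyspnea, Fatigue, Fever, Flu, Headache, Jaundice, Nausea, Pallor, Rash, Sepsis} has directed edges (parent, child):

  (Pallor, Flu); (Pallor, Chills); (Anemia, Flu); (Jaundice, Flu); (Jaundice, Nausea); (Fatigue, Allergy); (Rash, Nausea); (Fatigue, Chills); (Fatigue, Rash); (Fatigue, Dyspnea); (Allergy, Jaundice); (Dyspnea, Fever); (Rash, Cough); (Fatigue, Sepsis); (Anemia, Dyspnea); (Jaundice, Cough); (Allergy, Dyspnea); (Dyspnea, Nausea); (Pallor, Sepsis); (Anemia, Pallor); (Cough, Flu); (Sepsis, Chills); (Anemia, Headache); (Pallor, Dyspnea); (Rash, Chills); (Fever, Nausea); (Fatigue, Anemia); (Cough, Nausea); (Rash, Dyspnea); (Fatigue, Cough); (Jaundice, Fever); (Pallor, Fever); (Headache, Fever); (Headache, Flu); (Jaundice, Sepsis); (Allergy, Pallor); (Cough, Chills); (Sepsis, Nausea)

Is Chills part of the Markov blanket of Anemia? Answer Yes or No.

No

By definition, MB(Anemia) is built from Anemia's parents, Anemia's children, and the co-parents of Anemia.
Anemia has parent Fatigue.
Anemia has children Dyspnea, Flu, Headache, Pallor.
Co-parents of Anemia (other parents of its children):
  Headache has no other parent.
  parents(Pallor) \ {Anemia} = {Allergy}.
  parents(Flu) \ {Anemia} = {Cough, Headache, Jaundice, Pallor}.
  parents(Dyspnea) \ {Anemia} = {Allergy, Fatigue, Pallor, Rash}.
MB(Anemia) = {Allergy, Cough, Dyspnea, Fatigue, Flu, Headache, Jaundice, Pallor, Rash}; Chills is not in this set.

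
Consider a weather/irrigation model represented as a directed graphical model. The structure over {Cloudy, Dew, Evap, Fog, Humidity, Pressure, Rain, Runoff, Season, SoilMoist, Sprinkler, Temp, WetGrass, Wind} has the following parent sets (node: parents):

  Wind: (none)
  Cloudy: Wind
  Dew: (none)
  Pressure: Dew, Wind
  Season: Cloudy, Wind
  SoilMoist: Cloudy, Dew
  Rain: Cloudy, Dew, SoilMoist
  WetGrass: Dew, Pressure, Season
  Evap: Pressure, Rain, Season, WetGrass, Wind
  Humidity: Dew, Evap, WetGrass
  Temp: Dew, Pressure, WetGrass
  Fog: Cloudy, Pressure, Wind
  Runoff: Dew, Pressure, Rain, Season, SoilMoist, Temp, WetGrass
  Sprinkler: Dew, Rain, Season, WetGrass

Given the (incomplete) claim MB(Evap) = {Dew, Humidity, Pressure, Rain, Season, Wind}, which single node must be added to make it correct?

Evap has parents Pressure, Rain, Season, WetGrass, Wind.
Ch(Evap) = {Humidity}.
Other parents of Evap's children:
  Humidity's other parents are Dew, WetGrass.
MB(Evap) = {Dew, Humidity, Pressure, Rain, Season, WetGrass, Wind}.
Comparing with the claimed set, WetGrass is missing.

WetGrass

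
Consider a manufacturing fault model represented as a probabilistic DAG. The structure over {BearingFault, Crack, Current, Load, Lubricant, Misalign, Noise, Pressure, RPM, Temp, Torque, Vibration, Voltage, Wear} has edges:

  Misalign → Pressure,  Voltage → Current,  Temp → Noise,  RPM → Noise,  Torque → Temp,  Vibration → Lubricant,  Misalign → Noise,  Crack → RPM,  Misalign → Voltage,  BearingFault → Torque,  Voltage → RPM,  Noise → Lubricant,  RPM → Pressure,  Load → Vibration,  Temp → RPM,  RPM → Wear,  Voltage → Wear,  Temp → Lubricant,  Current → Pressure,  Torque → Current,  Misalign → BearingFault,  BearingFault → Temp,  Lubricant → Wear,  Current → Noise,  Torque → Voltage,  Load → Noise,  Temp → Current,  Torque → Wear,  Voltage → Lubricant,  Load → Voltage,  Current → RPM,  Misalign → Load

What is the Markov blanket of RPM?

{Crack, Current, Load, Lubricant, Misalign, Noise, Pressure, Temp, Torque, Voltage, Wear}

By definition, MB(RPM) is built from RPM's parents, RPM's children, and the co-parents of RPM.
RPM has parents Crack, Current, Temp, Voltage.
Children of RPM: Noise, Pressure, Wear.
Parents of each child, excluding RPM:
  Noise: Current, Load, Misalign, Temp
  Pressure: Current, Misalign
  Wear: Lubricant, Torque, Voltage
Taking the union gives {Crack, Current, Load, Lubricant, Misalign, Noise, Pressure, Temp, Torque, Voltage, Wear}.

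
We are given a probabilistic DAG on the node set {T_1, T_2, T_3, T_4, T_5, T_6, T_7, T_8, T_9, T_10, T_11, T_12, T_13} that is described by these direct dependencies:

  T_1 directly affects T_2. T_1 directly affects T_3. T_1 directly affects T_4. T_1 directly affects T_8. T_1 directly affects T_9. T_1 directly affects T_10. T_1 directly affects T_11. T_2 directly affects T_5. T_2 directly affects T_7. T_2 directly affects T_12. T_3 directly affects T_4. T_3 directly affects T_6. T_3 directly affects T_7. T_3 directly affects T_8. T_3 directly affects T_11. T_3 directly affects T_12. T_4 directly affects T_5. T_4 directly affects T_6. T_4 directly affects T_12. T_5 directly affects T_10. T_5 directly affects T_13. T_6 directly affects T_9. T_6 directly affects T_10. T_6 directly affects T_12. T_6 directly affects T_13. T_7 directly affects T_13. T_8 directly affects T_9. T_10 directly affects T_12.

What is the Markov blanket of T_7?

The Markov blanket of a node is its parents, its children, and the other parents of its children.
T_7 has parents T_2, T_3.
Ch(T_7) = {T_13}.
Parents of each child, excluding T_7:
  T_13's other parents are T_5, T_6.
Union: {T_2, T_3} ∪ {T_13} ∪ {T_5, T_6} = {T_2, T_3, T_5, T_6, T_13}.

{T_2, T_3, T_5, T_6, T_13}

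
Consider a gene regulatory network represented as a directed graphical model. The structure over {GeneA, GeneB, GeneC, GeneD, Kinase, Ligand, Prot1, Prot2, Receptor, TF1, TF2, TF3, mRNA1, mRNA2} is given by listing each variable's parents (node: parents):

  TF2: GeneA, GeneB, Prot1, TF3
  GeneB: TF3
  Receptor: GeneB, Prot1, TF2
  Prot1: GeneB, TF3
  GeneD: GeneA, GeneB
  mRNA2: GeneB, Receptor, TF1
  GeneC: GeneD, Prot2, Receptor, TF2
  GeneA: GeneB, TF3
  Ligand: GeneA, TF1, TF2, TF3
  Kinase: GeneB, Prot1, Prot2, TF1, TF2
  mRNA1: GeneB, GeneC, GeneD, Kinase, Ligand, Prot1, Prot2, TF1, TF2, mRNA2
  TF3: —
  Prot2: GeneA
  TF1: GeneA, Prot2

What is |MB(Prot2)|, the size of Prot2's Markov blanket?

12

Ch(Prot2) = {GeneC, Kinase, TF1, mRNA1}.
Prot2 has parent GeneA.
Co-parents of Prot2 (other parents of its children):
  parents(GeneC) \ {Prot2} = {GeneD, Receptor, TF2}.
  TF1's other parent is GeneA.
  parents(Kinase) \ {Prot2} = {GeneB, Prot1, TF1, TF2}.
  mRNA1 also has parents GeneB, GeneC, GeneD, Kinase, Ligand, Prot1, TF1, TF2, mRNA2.
MB(Prot2) = {GeneA, GeneB, GeneC, GeneD, Kinase, Ligand, Prot1, Receptor, TF1, TF2, mRNA1, mRNA2}, which has 12 nodes.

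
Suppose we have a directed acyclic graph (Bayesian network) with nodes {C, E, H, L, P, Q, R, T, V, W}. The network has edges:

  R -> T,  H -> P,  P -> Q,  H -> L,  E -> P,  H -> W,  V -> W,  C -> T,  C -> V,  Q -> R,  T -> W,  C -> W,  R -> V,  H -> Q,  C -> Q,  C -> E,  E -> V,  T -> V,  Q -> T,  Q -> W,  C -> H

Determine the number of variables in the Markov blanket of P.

4

By definition, MB(P) is built from P's parents, P's children, and the co-parents of P.
Pa(P) = {E, H}.
Ch(P) = {Q}.
Parents of each child, excluding P:
  Q also has parents C, H.
MB(P) = {C, E, H, Q}, which has 4 nodes.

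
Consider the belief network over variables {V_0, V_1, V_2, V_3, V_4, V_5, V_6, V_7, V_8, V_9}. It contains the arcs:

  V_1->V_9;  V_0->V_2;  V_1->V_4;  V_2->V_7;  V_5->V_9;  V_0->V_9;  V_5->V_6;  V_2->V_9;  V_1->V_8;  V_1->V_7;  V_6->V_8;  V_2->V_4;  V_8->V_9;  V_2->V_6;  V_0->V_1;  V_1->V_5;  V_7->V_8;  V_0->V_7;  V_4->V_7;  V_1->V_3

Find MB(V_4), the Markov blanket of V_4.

{V_0, V_1, V_2, V_7}

By definition, MB(V_4) is built from V_4's parents, V_4's children, and the co-parents of V_4.
Children of V_4: V_7.
Parents of V_4: V_1, V_2.
For each child, the remaining parents (spouses of V_4):
  V_7: V_0, V_1, V_2
Taking the union gives {V_0, V_1, V_2, V_7}.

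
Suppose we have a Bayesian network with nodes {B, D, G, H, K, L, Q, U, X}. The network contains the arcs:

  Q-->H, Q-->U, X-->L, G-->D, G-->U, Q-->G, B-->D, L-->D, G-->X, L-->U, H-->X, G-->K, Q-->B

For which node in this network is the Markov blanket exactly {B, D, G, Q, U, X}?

L

The target node must have every member of {B, D, G, Q, U, X} as a parent, child, or co-parent, and no others.
Parents of L: X; children: D, U; co-parents: B, G, Q.
These exactly cover the given set, so the node is L.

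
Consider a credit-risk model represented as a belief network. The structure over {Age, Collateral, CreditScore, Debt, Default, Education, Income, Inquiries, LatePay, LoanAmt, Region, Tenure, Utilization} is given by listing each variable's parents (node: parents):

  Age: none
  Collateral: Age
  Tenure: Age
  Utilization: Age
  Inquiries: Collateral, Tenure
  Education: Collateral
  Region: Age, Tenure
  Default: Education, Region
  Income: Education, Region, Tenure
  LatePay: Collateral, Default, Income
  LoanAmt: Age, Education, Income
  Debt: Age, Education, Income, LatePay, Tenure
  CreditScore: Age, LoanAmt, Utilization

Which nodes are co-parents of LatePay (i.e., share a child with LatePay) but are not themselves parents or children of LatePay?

{Age, Education, Tenure}

Children of LatePay: Debt.
  Debt: Age, Education, Income, Tenure
Excluding nodes already adjacent to LatePay (Collateral, Debt, Default, Income), the co-parent-only contribution is {Age, Education, Tenure}.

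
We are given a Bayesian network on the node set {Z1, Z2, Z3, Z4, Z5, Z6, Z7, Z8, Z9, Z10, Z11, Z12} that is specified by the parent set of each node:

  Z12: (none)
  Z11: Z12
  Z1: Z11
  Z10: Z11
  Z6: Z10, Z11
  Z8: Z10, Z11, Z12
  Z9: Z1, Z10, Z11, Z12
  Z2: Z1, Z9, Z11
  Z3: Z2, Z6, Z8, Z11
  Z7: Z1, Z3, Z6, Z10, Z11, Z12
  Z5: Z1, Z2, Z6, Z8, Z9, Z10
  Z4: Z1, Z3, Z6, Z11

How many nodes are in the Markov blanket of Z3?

9

Parents of Z3: Z2, Z6, Z8, Z11.
Z3 has children Z4, Z7.
Other parents of Z3's children:
  Z7: Z1, Z6, Z10, Z11, Z12
  Z4: Z1, Z6, Z11
MB(Z3) = {Z1, Z2, Z4, Z6, Z7, Z8, Z10, Z11, Z12}, which has 9 nodes.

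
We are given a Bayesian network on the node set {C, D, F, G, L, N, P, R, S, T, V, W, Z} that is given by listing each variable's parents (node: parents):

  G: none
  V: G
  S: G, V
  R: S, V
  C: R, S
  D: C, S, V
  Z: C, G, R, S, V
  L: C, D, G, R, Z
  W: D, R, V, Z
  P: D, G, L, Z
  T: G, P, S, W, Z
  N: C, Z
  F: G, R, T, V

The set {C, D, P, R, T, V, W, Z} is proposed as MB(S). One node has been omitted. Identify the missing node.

G

A node's Markov blanket = Pa ∪ Ch ∪ (parents of Ch other than the node itself).
Children of S: C, D, R, T, Z.
Parents of S: G, V.
Parents of each child, excluding S:
  R's other parent is V.
  C's other parent is R.
  D's other parents are C, V.
  Z's other parents are C, G, R, V.
  T's other parents are G, P, W, Z.
MB(S) = {C, D, G, P, R, T, V, W, Z}.
Comparing with the claimed set, G is missing.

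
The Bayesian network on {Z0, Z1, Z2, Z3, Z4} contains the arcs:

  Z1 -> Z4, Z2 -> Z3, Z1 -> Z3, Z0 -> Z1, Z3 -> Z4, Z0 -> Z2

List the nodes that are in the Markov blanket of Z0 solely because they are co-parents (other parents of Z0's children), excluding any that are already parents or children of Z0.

Children of Z0: Z1, Z2.
  Z1: —
  Z2: —
Excluding nodes already adjacent to Z0 (Z1, Z2), the co-parent-only contribution is {}.

{}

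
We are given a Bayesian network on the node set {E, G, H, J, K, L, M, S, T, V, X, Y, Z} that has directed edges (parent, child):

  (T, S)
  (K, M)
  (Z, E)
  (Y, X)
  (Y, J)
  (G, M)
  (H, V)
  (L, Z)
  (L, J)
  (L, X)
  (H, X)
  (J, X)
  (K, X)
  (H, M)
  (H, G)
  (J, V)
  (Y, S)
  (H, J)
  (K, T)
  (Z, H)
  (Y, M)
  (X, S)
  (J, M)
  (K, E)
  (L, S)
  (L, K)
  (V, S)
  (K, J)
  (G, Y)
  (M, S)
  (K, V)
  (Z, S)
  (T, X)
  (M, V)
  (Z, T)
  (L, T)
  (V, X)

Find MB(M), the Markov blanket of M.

M has parents G, H, J, K, Y.
Ch(M) = {S, V}.
For each child, the remaining parents (spouses of M):
  V's other parents are H, J, K.
  S's other parents are L, T, V, X, Y, Z.
So the Markov blanket of M is {G, H, J, K, L, S, T, V, X, Y, Z}.

{G, H, J, K, L, S, T, V, X, Y, Z}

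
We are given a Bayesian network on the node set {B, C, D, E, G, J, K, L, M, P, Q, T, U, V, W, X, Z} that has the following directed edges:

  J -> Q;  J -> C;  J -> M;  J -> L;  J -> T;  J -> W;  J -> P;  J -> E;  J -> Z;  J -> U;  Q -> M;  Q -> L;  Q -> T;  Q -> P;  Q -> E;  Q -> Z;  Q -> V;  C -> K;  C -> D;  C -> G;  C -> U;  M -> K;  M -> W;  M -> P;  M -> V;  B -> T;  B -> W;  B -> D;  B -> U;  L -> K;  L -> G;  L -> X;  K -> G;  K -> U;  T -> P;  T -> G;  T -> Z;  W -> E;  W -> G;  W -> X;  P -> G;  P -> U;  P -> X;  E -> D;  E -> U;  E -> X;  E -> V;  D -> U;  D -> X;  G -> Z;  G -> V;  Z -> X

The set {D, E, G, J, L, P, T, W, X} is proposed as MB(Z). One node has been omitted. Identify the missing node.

The Markov blanket of a node is its parents, its children, and the other parents of its children.
Z has parents G, J, Q, T.
Ch(Z) = {X}.
Other parents of Z's children:
  parents(X) \ {Z} = {D, E, L, P, W}.
MB(Z) = {D, E, G, J, L, P, Q, T, W, X}.
Comparing with the claimed set, Q is missing.

Q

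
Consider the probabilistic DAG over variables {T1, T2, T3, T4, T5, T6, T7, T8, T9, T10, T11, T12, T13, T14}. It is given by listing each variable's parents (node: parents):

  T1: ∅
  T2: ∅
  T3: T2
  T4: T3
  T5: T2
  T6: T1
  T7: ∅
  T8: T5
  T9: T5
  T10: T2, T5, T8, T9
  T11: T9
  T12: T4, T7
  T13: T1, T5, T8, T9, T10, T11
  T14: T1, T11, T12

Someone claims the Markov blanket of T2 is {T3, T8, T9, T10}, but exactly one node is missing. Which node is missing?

T5

Parents of T2: none.
T2 has children T3, T5, T10.
Parents of each child, excluding T2:
  T3 has no other parent.
  T5: no additional parents.
  parents(T10) \ {T2} = {T5, T8, T9}.
MB(T2) = {T3, T5, T8, T9, T10}.
Comparing with the claimed set, T5 is missing.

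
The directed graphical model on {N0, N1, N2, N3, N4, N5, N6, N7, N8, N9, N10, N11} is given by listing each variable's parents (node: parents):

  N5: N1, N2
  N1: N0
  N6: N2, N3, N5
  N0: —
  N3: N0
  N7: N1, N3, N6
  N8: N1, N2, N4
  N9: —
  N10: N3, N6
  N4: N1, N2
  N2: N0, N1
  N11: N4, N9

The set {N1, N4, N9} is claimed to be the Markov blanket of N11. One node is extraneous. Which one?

N1

Pa(N11) = {N4, N9}.
N11 has no children.
N11 has no children, so there are no co-parents.
MB(N11) = {N4, N9}.
N1 is neither a parent, child, nor co-parent of N11, so it does not belong.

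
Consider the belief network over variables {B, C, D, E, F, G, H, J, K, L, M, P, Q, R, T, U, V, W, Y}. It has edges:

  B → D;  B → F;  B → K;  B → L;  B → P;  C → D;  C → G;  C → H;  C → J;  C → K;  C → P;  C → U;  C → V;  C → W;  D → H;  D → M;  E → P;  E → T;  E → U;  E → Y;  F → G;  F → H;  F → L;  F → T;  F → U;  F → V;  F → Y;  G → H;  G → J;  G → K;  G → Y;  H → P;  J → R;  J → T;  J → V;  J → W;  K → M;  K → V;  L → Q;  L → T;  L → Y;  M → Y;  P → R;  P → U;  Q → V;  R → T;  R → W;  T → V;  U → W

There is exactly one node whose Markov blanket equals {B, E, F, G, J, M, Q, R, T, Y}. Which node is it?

The target node must have every member of {B, E, F, G, J, M, Q, R, T, Y} as a parent, child, or co-parent, and no others.
Parents of L: B, F; children: Q, T, Y; co-parents: E, F, G, J, M, R.
These exactly cover the given set, so the node is L.

L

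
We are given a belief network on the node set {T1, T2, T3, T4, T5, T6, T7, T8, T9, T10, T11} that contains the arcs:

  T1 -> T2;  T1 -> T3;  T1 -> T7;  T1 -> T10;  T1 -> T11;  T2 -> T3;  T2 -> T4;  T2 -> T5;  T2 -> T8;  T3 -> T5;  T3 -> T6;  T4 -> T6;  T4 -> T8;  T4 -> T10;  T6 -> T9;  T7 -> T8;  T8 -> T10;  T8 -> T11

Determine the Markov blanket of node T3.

A node's Markov blanket = Pa ∪ Ch ∪ (parents of Ch other than the node itself).
Children of T3: T5, T6.
Parents of T3: T1, T2.
Co-parents of T3 (other parents of its children):
  T5's other parent is T2.
  T6 also has parent T4.
Taking the union gives {T1, T2, T4, T5, T6}.

{T1, T2, T4, T5, T6}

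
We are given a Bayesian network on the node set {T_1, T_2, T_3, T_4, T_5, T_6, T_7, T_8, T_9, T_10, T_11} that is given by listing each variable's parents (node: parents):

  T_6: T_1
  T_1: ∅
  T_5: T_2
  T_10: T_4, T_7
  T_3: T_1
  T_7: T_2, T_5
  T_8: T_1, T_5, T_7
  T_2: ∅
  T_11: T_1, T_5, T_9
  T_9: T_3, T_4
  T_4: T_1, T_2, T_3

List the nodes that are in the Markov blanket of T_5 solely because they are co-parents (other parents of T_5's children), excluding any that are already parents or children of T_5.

Children of T_5: T_7, T_8, T_11.
  T_7 also has parent T_2.
  parents(T_8) \ {T_5} = {T_1, T_7}.
  T_11 also has parents T_1, T_9.
Excluding nodes already adjacent to T_5 (T_2, T_7, T_8, T_11), the co-parent-only contribution is {T_1, T_9}.

{T_1, T_9}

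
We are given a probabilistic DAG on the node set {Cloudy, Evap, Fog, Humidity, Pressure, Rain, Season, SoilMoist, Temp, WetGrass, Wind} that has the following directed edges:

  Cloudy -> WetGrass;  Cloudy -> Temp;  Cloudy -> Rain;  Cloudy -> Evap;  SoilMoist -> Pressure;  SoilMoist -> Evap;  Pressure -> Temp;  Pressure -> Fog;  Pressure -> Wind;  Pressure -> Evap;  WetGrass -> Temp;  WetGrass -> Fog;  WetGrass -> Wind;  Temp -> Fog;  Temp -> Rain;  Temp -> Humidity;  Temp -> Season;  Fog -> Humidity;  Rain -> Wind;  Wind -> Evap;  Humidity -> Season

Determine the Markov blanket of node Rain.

{Cloudy, Pressure, Temp, WetGrass, Wind}

The Markov blanket of a node is its parents, its children, and the other parents of its children.
Ch(Rain) = {Wind}.
Rain's parents: Cloudy, Temp.
Other parents of Rain's children:
  Wind's other parents are Pressure, WetGrass.
So the Markov blanket of Rain is {Cloudy, Pressure, Temp, WetGrass, Wind}.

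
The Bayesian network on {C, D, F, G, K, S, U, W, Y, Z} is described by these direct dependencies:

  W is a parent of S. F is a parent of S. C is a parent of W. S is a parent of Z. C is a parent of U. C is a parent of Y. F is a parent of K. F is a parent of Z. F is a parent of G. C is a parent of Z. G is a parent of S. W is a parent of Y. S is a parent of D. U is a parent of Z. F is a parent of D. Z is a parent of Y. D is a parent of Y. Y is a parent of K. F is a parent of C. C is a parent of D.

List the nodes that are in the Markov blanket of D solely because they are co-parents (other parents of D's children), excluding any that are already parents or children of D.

{W, Z}

Children of D: Y.
  Y's other parents are C, W, Z.
Excluding nodes already adjacent to D (C, F, S, Y), the co-parent-only contribution is {W, Z}.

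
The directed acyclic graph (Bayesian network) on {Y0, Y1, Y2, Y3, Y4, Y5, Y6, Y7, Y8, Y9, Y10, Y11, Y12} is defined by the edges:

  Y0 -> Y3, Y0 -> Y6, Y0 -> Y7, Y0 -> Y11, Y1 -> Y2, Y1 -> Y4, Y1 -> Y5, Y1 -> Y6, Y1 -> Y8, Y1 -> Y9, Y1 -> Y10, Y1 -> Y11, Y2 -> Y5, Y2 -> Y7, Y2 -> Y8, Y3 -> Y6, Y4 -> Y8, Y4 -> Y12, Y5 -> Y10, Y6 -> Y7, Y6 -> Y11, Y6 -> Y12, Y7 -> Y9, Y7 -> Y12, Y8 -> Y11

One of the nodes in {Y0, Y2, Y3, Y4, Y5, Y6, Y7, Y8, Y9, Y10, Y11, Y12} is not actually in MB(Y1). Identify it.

By definition, MB(Y1) is built from Y1's parents, Y1's children, and the co-parents of Y1.
Ch(Y1) = {Y2, Y4, Y5, Y6, Y8, Y9, Y10, Y11}.
Y1's parents: none.
Other parents of Y1's children:
  Y2: —
  Y4: —
  Y5: Y2
  Y6: Y0, Y3
  Y8: Y2, Y4
  Y9: Y7
  Y10: Y5
  Y11: Y0, Y6, Y8
MB(Y1) = {Y0, Y2, Y3, Y4, Y5, Y6, Y7, Y8, Y9, Y10, Y11}.
Y12 is neither a parent, child, nor co-parent of Y1, so it does not belong.

Y12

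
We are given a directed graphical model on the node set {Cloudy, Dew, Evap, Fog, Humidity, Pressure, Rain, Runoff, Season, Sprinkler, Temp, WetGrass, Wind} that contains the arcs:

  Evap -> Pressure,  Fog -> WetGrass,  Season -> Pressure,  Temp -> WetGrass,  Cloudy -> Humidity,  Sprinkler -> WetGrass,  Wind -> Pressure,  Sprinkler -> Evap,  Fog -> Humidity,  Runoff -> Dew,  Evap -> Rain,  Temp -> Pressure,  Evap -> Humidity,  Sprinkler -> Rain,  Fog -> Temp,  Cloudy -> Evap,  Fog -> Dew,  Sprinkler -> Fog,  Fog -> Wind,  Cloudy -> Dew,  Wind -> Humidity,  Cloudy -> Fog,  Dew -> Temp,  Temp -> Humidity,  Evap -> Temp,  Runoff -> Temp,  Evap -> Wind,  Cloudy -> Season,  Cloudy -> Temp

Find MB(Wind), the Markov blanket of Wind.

{Cloudy, Evap, Fog, Humidity, Pressure, Season, Temp}

Children of Wind: Humidity, Pressure.
Pa(Wind) = {Evap, Fog}.
For each child, the remaining parents (spouses of Wind):
  Humidity also has parents Cloudy, Evap, Fog, Temp.
  Pressure's other parents are Evap, Season, Temp.
MB(Wind) = {Cloudy, Evap, Fog, Humidity, Pressure, Season, Temp}.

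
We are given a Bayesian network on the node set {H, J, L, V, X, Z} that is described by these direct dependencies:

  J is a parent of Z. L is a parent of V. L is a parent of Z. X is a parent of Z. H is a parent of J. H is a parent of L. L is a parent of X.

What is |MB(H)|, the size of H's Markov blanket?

2

Parents of H: none.
Ch(H) = {J, L}.
Other parents of H's children:
  J: —
  L: —
MB(H) = {J, L}, which has 2 nodes.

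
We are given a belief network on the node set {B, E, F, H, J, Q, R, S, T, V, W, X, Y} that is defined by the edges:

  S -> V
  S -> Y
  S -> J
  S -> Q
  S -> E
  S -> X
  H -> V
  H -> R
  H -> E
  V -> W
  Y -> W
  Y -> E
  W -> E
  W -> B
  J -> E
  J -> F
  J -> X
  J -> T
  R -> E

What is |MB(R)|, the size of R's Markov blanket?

By definition, MB(R) is built from R's parents, R's children, and the co-parents of R.
Parents of R: H.
R has child E.
Other parents of R's children:
  parents(E) \ {R} = {H, J, S, W, Y}.
MB(R) = {E, H, J, S, W, Y}, which has 6 nodes.

6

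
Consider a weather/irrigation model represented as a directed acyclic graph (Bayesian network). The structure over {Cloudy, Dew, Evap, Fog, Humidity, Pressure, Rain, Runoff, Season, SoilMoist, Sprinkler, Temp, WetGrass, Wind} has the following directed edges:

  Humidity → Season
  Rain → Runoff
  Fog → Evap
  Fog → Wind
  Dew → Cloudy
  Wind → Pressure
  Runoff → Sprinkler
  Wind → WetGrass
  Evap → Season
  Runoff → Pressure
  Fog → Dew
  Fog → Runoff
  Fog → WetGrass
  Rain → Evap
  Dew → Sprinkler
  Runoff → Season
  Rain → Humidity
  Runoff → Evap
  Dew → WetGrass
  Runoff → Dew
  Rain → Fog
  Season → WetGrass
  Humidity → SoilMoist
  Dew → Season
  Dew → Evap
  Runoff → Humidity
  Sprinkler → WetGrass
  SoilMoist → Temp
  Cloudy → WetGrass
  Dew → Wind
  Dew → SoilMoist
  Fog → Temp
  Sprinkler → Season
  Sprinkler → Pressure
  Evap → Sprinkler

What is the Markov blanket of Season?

Recall MB(v) = parents ∪ children ∪ spouses, where spouses are the other parents of v's children.
Pa(Season) = {Dew, Evap, Humidity, Runoff, Sprinkler}.
Children of Season: WetGrass.
For each child, the remaining parents (spouses of Season):
  WetGrass: Cloudy, Dew, Fog, Sprinkler, Wind
So the Markov blanket of Season is {Cloudy, Dew, Evap, Fog, Humidity, Runoff, Sprinkler, WetGrass, Wind}.

{Cloudy, Dew, Evap, Fog, Humidity, Runoff, Sprinkler, WetGrass, Wind}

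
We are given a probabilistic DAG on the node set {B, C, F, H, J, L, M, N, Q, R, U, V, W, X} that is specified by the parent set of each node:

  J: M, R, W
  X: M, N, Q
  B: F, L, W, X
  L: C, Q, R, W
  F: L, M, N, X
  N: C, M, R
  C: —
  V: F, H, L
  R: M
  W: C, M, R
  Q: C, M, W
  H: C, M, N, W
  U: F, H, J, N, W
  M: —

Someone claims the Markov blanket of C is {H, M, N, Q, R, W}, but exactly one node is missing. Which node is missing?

By definition, MB(C) is built from C's parents, C's children, and the co-parents of C.
C has no parents.
C's children: H, L, N, Q, W.
For each child, the remaining parents (spouses of C):
  W: M, R
  Q: M, W
  N: M, R
  H: M, N, W
  L: Q, R, W
MB(C) = {H, L, M, N, Q, R, W}.
Comparing with the claimed set, L is missing.

L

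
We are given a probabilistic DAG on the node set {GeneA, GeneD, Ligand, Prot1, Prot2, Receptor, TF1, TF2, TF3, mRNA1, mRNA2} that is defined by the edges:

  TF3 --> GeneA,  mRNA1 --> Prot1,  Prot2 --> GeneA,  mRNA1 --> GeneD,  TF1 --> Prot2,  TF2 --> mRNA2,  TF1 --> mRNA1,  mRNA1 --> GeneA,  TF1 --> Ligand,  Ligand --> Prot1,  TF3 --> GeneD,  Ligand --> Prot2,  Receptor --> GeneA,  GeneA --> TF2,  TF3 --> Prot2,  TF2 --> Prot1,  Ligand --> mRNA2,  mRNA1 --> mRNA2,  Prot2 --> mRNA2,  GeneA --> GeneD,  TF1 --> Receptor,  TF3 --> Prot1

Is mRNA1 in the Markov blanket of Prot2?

Yes

mRNA1 is a co-parent of Prot2: both are parents of GeneA, mRNA2.
So mRNA1 ∈ MB(Prot2).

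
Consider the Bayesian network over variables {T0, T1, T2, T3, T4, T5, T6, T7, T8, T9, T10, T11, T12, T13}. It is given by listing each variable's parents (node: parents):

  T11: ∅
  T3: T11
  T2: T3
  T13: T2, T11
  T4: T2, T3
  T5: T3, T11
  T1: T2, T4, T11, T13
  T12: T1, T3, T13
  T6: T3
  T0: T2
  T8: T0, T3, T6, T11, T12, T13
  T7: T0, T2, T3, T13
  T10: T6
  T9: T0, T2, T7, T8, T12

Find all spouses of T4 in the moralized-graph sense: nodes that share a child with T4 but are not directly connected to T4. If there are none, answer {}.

{T11, T13}

Children of T4: T1.
  T1's other parents are T2, T11, T13.
Excluding nodes already adjacent to T4 (T1, T2, T3), the co-parent-only contribution is {T11, T13}.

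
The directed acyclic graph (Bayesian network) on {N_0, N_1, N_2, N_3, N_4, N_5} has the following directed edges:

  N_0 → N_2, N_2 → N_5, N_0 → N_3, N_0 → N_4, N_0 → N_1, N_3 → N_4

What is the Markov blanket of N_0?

{N_1, N_2, N_3, N_4}

By definition, MB(N_0) is built from N_0's parents, N_0's children, and the co-parents of N_0.
N_0's parents: none.
N_0 has children N_1, N_2, N_3, N_4.
Parents of each child, excluding N_0:
  N_1 has no other parent.
  N_2: no additional parents.
  N_3 has no other parent.
  parents(N_4) \ {N_0} = {N_3}.
MB(N_0) = {N_1, N_2, N_3, N_4}.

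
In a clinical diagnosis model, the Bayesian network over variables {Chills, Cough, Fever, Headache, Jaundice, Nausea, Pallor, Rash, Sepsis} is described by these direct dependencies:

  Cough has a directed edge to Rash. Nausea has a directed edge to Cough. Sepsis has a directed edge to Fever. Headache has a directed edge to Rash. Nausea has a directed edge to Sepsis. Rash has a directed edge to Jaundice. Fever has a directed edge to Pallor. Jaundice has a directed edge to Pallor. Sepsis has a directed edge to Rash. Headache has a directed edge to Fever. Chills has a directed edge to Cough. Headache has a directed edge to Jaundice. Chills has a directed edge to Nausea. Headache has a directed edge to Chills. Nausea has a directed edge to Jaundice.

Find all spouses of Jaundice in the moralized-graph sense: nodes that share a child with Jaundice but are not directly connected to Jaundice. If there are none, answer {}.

{Fever}

Children of Jaundice: Pallor.
  Pallor: Fever
Excluding nodes already adjacent to Jaundice (Headache, Nausea, Pallor, Rash), the co-parent-only contribution is {Fever}.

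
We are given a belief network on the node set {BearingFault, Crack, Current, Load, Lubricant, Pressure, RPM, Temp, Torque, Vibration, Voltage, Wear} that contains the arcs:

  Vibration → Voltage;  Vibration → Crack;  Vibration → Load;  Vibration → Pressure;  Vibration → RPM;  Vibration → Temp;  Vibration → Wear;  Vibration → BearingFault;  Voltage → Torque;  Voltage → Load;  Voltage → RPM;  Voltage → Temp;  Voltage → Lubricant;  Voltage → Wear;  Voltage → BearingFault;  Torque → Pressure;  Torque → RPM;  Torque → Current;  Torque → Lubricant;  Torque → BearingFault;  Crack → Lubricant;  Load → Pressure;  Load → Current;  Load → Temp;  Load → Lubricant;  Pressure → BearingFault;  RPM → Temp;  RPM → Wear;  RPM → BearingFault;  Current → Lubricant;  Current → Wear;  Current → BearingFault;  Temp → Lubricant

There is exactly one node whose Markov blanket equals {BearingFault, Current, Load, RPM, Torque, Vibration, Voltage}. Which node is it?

Pressure

The target node must have every member of {BearingFault, Current, Load, RPM, Torque, Vibration, Voltage} as a parent, child, or co-parent, and no others.
Parents of Pressure: Load, Torque, Vibration; children: BearingFault; co-parents: Current, RPM, Torque, Vibration, Voltage.
These exactly cover the given set, so the node is Pressure.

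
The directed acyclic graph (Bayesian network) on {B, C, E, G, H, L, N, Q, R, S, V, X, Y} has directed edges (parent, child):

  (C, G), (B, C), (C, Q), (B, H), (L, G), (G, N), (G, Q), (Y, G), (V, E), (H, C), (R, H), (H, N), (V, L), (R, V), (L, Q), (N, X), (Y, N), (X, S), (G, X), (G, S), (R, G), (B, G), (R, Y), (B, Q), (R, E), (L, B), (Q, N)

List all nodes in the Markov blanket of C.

C has parents B, H.
C has children G, Q.
For each child, the remaining parents (spouses of C):
  parents(G) \ {C} = {B, L, R, Y}.
  parents(Q) \ {C} = {B, G, L}.
So the Markov blanket of C is {B, G, H, L, Q, R, Y}.

{B, G, H, L, Q, R, Y}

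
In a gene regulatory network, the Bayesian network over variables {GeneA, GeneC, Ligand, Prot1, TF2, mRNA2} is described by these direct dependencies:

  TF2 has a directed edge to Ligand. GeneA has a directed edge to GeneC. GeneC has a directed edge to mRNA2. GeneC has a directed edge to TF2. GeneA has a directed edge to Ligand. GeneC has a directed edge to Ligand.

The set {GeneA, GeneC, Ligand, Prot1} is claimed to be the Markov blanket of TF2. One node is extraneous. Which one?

Prot1

Parents of TF2: GeneC.
Children of TF2: Ligand.
Parents of each child, excluding TF2:
  Ligand also has parents GeneA, GeneC.
MB(TF2) = {GeneA, GeneC, Ligand}.
Prot1 is neither a parent, child, nor co-parent of TF2, so it does not belong.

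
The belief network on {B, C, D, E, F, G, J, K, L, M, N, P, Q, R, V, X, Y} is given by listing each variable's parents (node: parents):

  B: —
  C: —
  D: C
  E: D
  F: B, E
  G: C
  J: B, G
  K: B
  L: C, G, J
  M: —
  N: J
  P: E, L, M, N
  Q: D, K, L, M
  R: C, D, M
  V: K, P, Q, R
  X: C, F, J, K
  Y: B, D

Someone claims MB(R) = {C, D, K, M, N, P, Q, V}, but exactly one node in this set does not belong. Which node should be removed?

The Markov blanket of a node is its parents, its children, and the other parents of its children.
Parents of R: C, D, M.
Children of R: V.
Co-parents of R (other parents of its children):
  V also has parents K, P, Q.
MB(R) = {C, D, K, M, P, Q, V}.
N is neither a parent, child, nor co-parent of R, so it does not belong.

N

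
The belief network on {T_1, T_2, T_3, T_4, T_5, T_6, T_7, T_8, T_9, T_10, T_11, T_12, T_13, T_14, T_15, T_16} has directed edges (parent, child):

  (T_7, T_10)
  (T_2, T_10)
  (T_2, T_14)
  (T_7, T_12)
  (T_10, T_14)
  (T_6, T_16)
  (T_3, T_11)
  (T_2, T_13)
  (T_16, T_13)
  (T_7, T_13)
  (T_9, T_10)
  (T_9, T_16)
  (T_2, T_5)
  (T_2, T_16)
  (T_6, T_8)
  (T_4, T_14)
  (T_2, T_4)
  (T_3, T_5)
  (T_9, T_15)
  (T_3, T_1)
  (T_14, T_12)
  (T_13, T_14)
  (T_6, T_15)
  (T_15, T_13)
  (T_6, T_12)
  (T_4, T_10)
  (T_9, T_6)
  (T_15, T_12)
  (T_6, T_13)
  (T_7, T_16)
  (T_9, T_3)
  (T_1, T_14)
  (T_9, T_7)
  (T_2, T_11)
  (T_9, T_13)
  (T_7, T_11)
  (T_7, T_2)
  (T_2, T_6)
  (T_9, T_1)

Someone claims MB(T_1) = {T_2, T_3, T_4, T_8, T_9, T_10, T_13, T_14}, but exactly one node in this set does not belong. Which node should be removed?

Parents of T_1: T_3, T_9.
Ch(T_1) = {T_14}.
For each child, the remaining parents (spouses of T_1):
  T_14 also has parents T_2, T_4, T_10, T_13.
MB(T_1) = {T_2, T_3, T_4, T_9, T_10, T_13, T_14}.
T_8 is neither a parent, child, nor co-parent of T_1, so it does not belong.

T_8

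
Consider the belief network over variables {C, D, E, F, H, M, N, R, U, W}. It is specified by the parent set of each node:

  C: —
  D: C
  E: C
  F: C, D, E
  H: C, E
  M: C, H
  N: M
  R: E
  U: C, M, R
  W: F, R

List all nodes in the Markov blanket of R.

{C, E, F, M, U, W}

By definition, MB(R) is built from R's parents, R's children, and the co-parents of R.
R's parents: E.
Ch(R) = {U, W}.
Other parents of R's children:
  U also has parents C, M.
  parents(W) \ {R} = {F}.
So the Markov blanket of R is {C, E, F, M, U, W}.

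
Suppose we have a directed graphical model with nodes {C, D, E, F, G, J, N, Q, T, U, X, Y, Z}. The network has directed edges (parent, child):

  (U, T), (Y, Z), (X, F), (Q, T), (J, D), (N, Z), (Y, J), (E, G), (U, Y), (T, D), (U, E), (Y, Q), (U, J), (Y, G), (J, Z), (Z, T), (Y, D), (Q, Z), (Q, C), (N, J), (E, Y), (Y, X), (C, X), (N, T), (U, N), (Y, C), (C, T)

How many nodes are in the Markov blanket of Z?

By definition, MB(Z) is built from Z's parents, Z's children, and the co-parents of Z.
Z's parents: J, N, Q, Y.
Z has child T.
Co-parents of Z (other parents of its children):
  T: C, N, Q, U
MB(Z) = {C, J, N, Q, T, U, Y}, which has 7 nodes.

7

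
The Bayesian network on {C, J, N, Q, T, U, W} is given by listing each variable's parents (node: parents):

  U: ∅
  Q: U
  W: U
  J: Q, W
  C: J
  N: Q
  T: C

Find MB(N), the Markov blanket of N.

{Q}

N's parents: Q.
N has no children.
N has no children, so there are no co-parents.
So the Markov blanket of N is {Q}.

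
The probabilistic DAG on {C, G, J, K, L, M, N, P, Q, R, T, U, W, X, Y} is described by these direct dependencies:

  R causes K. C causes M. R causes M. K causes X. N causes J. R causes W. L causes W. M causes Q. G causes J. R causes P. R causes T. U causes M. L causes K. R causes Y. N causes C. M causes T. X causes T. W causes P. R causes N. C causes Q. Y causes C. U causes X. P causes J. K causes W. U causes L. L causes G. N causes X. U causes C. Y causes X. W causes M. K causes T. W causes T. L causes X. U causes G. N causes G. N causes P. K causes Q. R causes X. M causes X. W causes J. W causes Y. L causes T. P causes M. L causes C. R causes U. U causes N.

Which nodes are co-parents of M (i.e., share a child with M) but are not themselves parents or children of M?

{K, L, N, Y}

Children of M: Q, T, X.
  X: K, L, N, R, U, Y
  Q: C, K
  T: K, L, R, W, X
Excluding nodes already adjacent to M (C, P, Q, R, T, U, W, X), the co-parent-only contribution is {K, L, N, Y}.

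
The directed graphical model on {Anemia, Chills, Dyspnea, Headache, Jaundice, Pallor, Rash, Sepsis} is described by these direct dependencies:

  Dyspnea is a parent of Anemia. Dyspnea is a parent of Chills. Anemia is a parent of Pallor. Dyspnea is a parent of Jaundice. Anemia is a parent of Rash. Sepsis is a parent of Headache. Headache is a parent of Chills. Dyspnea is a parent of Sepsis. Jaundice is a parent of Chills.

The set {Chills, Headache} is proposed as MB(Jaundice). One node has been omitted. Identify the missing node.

Dyspnea

The Markov blanket of a node is its parents, its children, and the other parents of its children.
Jaundice's children: Chills.
Parents of Jaundice: Dyspnea.
Other parents of Jaundice's children:
  parents(Chills) \ {Jaundice} = {Dyspnea, Headache}.
MB(Jaundice) = {Chills, Dyspnea, Headache}.
Comparing with the claimed set, Dyspnea is missing.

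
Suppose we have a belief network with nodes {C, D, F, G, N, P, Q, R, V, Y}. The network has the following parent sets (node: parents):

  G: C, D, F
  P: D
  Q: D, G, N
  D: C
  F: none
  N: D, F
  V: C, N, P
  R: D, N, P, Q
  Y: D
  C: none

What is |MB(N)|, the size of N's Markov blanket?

8

Parents of N: D, F.
N has children Q, R, V.
Other parents of N's children:
  Q: D, G
  R: D, P, Q
  V: C, P
MB(N) = {C, D, F, G, P, Q, R, V}, which has 8 nodes.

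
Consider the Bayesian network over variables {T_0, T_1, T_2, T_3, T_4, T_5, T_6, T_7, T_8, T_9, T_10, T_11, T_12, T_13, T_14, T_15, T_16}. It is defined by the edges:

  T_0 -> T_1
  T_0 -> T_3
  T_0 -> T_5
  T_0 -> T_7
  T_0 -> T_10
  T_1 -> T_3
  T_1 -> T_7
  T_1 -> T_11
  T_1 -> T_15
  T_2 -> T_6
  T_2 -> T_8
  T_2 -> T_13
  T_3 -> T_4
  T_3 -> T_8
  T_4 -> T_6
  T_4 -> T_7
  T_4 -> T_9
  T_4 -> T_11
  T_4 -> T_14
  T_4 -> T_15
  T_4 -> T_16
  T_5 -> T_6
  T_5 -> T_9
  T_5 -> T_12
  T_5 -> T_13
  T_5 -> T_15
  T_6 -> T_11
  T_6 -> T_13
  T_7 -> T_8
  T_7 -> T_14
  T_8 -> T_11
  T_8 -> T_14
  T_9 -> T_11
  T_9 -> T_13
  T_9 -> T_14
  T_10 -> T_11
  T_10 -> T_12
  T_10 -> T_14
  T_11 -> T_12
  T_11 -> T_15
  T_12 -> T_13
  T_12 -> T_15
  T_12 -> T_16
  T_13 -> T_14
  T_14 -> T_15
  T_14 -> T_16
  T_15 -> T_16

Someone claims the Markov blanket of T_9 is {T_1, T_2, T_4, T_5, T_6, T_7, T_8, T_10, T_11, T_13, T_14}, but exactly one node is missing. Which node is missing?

T_12

The Markov blanket of a node is its parents, its children, and the other parents of its children.
T_9 has children T_11, T_13, T_14.
Pa(T_9) = {T_4, T_5}.
Co-parents of T_9 (other parents of its children):
  T_11's other parents are T_1, T_4, T_6, T_8, T_10.
  T_13 also has parents T_2, T_5, T_6, T_12.
  T_14's other parents are T_4, T_7, T_8, T_10, T_13.
MB(T_9) = {T_1, T_2, T_4, T_5, T_6, T_7, T_8, T_10, T_11, T_12, T_13, T_14}.
Comparing with the claimed set, T_12 is missing.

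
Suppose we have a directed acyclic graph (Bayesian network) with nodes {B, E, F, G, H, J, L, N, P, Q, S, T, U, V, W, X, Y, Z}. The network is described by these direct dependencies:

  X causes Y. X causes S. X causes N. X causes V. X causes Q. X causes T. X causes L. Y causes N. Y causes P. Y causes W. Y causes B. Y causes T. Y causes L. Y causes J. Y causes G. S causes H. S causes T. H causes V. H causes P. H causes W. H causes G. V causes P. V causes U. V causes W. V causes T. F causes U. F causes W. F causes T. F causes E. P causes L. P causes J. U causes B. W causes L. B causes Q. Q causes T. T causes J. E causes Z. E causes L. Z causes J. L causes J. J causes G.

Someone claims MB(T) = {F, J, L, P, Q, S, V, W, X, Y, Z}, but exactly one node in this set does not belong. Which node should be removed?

W

Recall MB(v) = parents ∪ children ∪ spouses, where spouses are the other parents of v's children.
T has child J.
T has parents F, Q, S, V, X, Y.
Co-parents of T (other parents of its children):
  J also has parents L, P, Y, Z.
MB(T) = {F, J, L, P, Q, S, V, X, Y, Z}.
W is neither a parent, child, nor co-parent of T, so it does not belong.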